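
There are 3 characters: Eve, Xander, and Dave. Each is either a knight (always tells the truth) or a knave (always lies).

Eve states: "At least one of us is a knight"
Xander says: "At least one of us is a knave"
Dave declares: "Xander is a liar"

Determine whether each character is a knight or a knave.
Eve is a knight.
Xander is a knight.
Dave is a knave.

Verification:
- Eve (knight) says "At least one of us is a knight" - this is TRUE because Eve and Xander are knights.
- Xander (knight) says "At least one of us is a knave" - this is TRUE because Dave is a knave.
- Dave (knave) says "Xander is a liar" - this is FALSE (a lie) because Xander is a knight.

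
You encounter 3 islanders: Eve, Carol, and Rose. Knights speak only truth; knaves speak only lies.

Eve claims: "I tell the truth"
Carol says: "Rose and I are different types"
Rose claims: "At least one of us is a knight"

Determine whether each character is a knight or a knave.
Eve is a knave.
Carol is a knave.
Rose is a knave.

Verification:
- Eve (knave) says "I tell the truth" - this is FALSE (a lie) because Eve is a knave.
- Carol (knave) says "Rose and I are different types" - this is FALSE (a lie) because Carol is a knave and Rose is a knave.
- Rose (knave) says "At least one of us is a knight" - this is FALSE (a lie) because no one is a knight.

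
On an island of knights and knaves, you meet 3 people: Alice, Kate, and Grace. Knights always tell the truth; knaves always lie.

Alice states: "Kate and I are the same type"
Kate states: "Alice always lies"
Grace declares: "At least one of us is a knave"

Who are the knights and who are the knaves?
Alice is a knave.
Kate is a knight.
Grace is a knight.

Verification:
- Alice (knave) says "Kate and I are the same type" - this is FALSE (a lie) because Alice is a knave and Kate is a knight.
- Kate (knight) says "Alice always lies" - this is TRUE because Alice is a knave.
- Grace (knight) says "At least one of us is a knave" - this is TRUE because Alice is a knave.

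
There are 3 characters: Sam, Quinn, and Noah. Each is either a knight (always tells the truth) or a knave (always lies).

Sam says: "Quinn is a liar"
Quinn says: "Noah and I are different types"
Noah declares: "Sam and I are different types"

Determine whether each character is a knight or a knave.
Sam is a knave.
Quinn is a knight.
Noah is a knave.

Verification:
- Sam (knave) says "Quinn is a liar" - this is FALSE (a lie) because Quinn is a knight.
- Quinn (knight) says "Noah and I are different types" - this is TRUE because Quinn is a knight and Noah is a knave.
- Noah (knave) says "Sam and I are different types" - this is FALSE (a lie) because Noah is a knave and Sam is a knave.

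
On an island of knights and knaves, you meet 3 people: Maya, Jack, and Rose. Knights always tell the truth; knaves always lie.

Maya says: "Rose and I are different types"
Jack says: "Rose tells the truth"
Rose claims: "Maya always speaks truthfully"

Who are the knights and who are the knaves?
Maya is a knave.
Jack is a knave.
Rose is a knave.

Verification:
- Maya (knave) says "Rose and I are different types" - this is FALSE (a lie) because Maya is a knave and Rose is a knave.
- Jack (knave) says "Rose tells the truth" - this is FALSE (a lie) because Rose is a knave.
- Rose (knave) says "Maya always speaks truthfully" - this is FALSE (a lie) because Maya is a knave.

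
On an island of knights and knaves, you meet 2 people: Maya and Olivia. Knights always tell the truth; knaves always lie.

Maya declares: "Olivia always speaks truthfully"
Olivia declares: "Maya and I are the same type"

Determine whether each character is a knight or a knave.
Maya is a knight.
Olivia is a knight.

Verification:
- Maya (knight) says "Olivia always speaks truthfully" - this is TRUE because Olivia is a knight.
- Olivia (knight) says "Maya and I are the same type" - this is TRUE because Olivia is a knight and Maya is a knight.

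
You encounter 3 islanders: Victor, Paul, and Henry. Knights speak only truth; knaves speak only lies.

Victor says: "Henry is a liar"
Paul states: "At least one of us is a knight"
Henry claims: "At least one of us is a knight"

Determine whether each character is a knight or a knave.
Victor is a knave.
Paul is a knight.
Henry is a knight.

Verification:
- Victor (knave) says "Henry is a liar" - this is FALSE (a lie) because Henry is a knight.
- Paul (knight) says "At least one of us is a knight" - this is TRUE because Paul and Henry are knights.
- Henry (knight) says "At least one of us is a knight" - this is TRUE because Paul and Henry are knights.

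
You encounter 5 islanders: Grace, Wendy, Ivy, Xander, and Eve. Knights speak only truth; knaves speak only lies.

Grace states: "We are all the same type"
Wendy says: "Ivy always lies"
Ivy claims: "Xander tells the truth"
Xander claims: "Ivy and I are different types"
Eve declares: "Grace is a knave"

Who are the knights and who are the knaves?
Grace is a knave.
Wendy is a knight.
Ivy is a knave.
Xander is a knave.
Eve is a knight.

Verification:
- Grace (knave) says "We are all the same type" - this is FALSE (a lie) because Wendy and Eve are knights and Grace, Ivy, and Xander are knaves.
- Wendy (knight) says "Ivy always lies" - this is TRUE because Ivy is a knave.
- Ivy (knave) says "Xander tells the truth" - this is FALSE (a lie) because Xander is a knave.
- Xander (knave) says "Ivy and I are different types" - this is FALSE (a lie) because Xander is a knave and Ivy is a knave.
- Eve (knight) says "Grace is a knave" - this is TRUE because Grace is a knave.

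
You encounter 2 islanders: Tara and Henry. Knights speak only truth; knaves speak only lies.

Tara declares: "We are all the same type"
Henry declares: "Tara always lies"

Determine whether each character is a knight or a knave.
Tara is a knave.
Henry is a knight.

Verification:
- Tara (knave) says "We are all the same type" - this is FALSE (a lie) because Henry is a knight and Tara is a knave.
- Henry (knight) says "Tara always lies" - this is TRUE because Tara is a knave.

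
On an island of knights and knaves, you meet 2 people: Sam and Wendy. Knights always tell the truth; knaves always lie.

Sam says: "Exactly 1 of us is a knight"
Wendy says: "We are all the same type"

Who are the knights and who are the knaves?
Sam is a knight.
Wendy is a knave.

Verification:
- Sam (knight) says "Exactly 1 of us is a knight" - this is TRUE because there are 1 knights.
- Wendy (knave) says "We are all the same type" - this is FALSE (a lie) because Sam is a knight and Wendy is a knave.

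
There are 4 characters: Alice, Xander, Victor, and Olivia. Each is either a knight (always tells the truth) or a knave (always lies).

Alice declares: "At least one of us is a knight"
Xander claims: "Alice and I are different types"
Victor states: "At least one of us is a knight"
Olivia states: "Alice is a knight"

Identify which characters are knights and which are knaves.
Alice is a knave.
Xander is a knave.
Victor is a knave.
Olivia is a knave.

Verification:
- Alice (knave) says "At least one of us is a knight" - this is FALSE (a lie) because no one is a knight.
- Xander (knave) says "Alice and I are different types" - this is FALSE (a lie) because Xander is a knave and Alice is a knave.
- Victor (knave) says "At least one of us is a knight" - this is FALSE (a lie) because no one is a knight.
- Olivia (knave) says "Alice is a knight" - this is FALSE (a lie) because Alice is a knave.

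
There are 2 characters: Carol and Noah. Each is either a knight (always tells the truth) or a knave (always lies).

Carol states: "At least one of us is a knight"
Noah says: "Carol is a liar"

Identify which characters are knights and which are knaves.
Carol is a knight.
Noah is a knave.

Verification:
- Carol (knight) says "At least one of us is a knight" - this is TRUE because Carol is a knight.
- Noah (knave) says "Carol is a liar" - this is FALSE (a lie) because Carol is a knight.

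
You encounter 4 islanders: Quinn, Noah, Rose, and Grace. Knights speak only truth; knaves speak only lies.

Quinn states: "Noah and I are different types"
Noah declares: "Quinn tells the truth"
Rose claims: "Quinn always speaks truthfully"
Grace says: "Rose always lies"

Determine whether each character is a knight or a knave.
Quinn is a knave.
Noah is a knave.
Rose is a knave.
Grace is a knight.

Verification:
- Quinn (knave) says "Noah and I are different types" - this is FALSE (a lie) because Quinn is a knave and Noah is a knave.
- Noah (knave) says "Quinn tells the truth" - this is FALSE (a lie) because Quinn is a knave.
- Rose (knave) says "Quinn always speaks truthfully" - this is FALSE (a lie) because Quinn is a knave.
- Grace (knight) says "Rose always lies" - this is TRUE because Rose is a knave.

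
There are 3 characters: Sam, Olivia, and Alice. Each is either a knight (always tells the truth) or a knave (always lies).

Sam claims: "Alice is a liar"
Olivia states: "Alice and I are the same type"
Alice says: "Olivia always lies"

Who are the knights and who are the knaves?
Sam is a knave.
Olivia is a knave.
Alice is a knight.

Verification:
- Sam (knave) says "Alice is a liar" - this is FALSE (a lie) because Alice is a knight.
- Olivia (knave) says "Alice and I are the same type" - this is FALSE (a lie) because Olivia is a knave and Alice is a knight.
- Alice (knight) says "Olivia always lies" - this is TRUE because Olivia is a knave.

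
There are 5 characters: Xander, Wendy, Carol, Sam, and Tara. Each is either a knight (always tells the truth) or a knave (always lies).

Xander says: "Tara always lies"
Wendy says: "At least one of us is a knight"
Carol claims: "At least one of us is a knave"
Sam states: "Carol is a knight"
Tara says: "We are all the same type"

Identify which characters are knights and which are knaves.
Xander is a knight.
Wendy is a knight.
Carol is a knight.
Sam is a knight.
Tara is a knave.

Verification:
- Xander (knight) says "Tara always lies" - this is TRUE because Tara is a knave.
- Wendy (knight) says "At least one of us is a knight" - this is TRUE because Xander, Wendy, Carol, and Sam are knights.
- Carol (knight) says "At least one of us is a knave" - this is TRUE because Tara is a knave.
- Sam (knight) says "Carol is a knight" - this is TRUE because Carol is a knight.
- Tara (knave) says "We are all the same type" - this is FALSE (a lie) because Xander, Wendy, Carol, and Sam are knights and Tara is a knave.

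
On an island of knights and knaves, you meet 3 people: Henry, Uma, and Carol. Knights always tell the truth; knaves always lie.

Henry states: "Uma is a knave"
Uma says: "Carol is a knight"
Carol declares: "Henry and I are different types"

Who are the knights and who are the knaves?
Henry is a knave.
Uma is a knight.
Carol is a knight.

Verification:
- Henry (knave) says "Uma is a knave" - this is FALSE (a lie) because Uma is a knight.
- Uma (knight) says "Carol is a knight" - this is TRUE because Carol is a knight.
- Carol (knight) says "Henry and I are different types" - this is TRUE because Carol is a knight and Henry is a knave.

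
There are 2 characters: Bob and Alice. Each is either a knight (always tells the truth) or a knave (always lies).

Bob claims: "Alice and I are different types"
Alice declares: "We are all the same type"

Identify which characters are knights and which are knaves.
Bob is a knight.
Alice is a knave.

Verification:
- Bob (knight) says "Alice and I are different types" - this is TRUE because Bob is a knight and Alice is a knave.
- Alice (knave) says "We are all the same type" - this is FALSE (a lie) because Bob is a knight and Alice is a knave.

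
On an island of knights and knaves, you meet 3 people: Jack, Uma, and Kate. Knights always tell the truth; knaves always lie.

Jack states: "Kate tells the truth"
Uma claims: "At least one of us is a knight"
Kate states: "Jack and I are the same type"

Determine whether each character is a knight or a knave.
Jack is a knight.
Uma is a knight.
Kate is a knight.

Verification:
- Jack (knight) says "Kate tells the truth" - this is TRUE because Kate is a knight.
- Uma (knight) says "At least one of us is a knight" - this is TRUE because Jack, Uma, and Kate are knights.
- Kate (knight) says "Jack and I are the same type" - this is TRUE because Kate is a knight and Jack is a knight.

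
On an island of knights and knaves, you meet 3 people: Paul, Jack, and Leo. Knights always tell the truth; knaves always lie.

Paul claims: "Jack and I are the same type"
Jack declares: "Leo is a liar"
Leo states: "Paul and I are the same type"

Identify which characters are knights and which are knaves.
Paul is a knight.
Jack is a knight.
Leo is a knave.

Verification:
- Paul (knight) says "Jack and I are the same type" - this is TRUE because Paul is a knight and Jack is a knight.
- Jack (knight) says "Leo is a liar" - this is TRUE because Leo is a knave.
- Leo (knave) says "Paul and I are the same type" - this is FALSE (a lie) because Leo is a knave and Paul is a knight.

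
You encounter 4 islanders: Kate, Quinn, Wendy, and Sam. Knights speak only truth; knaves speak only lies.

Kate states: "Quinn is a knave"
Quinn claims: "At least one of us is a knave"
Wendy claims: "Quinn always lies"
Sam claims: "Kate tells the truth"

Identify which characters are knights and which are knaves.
Kate is a knave.
Quinn is a knight.
Wendy is a knave.
Sam is a knave.

Verification:
- Kate (knave) says "Quinn is a knave" - this is FALSE (a lie) because Quinn is a knight.
- Quinn (knight) says "At least one of us is a knave" - this is TRUE because Kate, Wendy, and Sam are knaves.
- Wendy (knave) says "Quinn always lies" - this is FALSE (a lie) because Quinn is a knight.
- Sam (knave) says "Kate tells the truth" - this is FALSE (a lie) because Kate is a knave.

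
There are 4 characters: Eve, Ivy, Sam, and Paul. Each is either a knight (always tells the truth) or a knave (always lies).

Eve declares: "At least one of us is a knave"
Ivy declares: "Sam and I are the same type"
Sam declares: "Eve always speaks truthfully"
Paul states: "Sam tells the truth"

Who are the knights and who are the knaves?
Eve is a knight.
Ivy is a knave.
Sam is a knight.
Paul is a knight.

Verification:
- Eve (knight) says "At least one of us is a knave" - this is TRUE because Ivy is a knave.
- Ivy (knave) says "Sam and I are the same type" - this is FALSE (a lie) because Ivy is a knave and Sam is a knight.
- Sam (knight) says "Eve always speaks truthfully" - this is TRUE because Eve is a knight.
- Paul (knight) says "Sam tells the truth" - this is TRUE because Sam is a knight.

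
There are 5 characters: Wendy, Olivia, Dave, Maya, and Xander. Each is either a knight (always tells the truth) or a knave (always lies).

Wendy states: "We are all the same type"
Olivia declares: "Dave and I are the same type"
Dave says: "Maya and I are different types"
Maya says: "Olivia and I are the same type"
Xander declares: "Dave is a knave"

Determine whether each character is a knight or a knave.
Wendy is a knave.
Olivia is a knight.
Dave is a knight.
Maya is a knave.
Xander is a knave.

Verification:
- Wendy (knave) says "We are all the same type" - this is FALSE (a lie) because Olivia and Dave are knights and Wendy, Maya, and Xander are knaves.
- Olivia (knight) says "Dave and I are the same type" - this is TRUE because Olivia is a knight and Dave is a knight.
- Dave (knight) says "Maya and I are different types" - this is TRUE because Dave is a knight and Maya is a knave.
- Maya (knave) says "Olivia and I are the same type" - this is FALSE (a lie) because Maya is a knave and Olivia is a knight.
- Xander (knave) says "Dave is a knave" - this is FALSE (a lie) because Dave is a knight.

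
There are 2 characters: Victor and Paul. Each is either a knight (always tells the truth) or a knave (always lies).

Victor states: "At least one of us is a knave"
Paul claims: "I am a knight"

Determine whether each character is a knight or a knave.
Victor is a knight.
Paul is a knave.

Verification:
- Victor (knight) says "At least one of us is a knave" - this is TRUE because Paul is a knave.
- Paul (knave) says "I am a knight" - this is FALSE (a lie) because Paul is a knave.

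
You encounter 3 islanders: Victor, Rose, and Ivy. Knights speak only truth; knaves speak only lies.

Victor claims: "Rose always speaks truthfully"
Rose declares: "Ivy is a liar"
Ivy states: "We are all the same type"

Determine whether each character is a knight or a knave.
Victor is a knight.
Rose is a knight.
Ivy is a knave.

Verification:
- Victor (knight) says "Rose always speaks truthfully" - this is TRUE because Rose is a knight.
- Rose (knight) says "Ivy is a liar" - this is TRUE because Ivy is a knave.
- Ivy (knave) says "We are all the same type" - this is FALSE (a lie) because Victor and Rose are knights and Ivy is a knave.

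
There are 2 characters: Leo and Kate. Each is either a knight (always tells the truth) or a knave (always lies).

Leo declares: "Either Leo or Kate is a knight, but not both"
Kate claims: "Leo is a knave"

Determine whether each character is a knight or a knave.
Leo is a knight.
Kate is a knave.

Verification:
- Leo (knight) says "Either Leo or Kate is a knight, but not both" - this is TRUE because Leo is a knight and Kate is a knave.
- Kate (knave) says "Leo is a knave" - this is FALSE (a lie) because Leo is a knight.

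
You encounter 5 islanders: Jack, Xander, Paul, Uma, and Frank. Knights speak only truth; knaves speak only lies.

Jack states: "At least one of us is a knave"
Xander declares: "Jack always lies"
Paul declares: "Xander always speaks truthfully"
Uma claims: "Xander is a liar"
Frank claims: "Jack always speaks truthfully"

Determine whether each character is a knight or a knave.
Jack is a knight.
Xander is a knave.
Paul is a knave.
Uma is a knight.
Frank is a knight.

Verification:
- Jack (knight) says "At least one of us is a knave" - this is TRUE because Xander and Paul are knaves.
- Xander (knave) says "Jack always lies" - this is FALSE (a lie) because Jack is a knight.
- Paul (knave) says "Xander always speaks truthfully" - this is FALSE (a lie) because Xander is a knave.
- Uma (knight) says "Xander is a liar" - this is TRUE because Xander is a knave.
- Frank (knight) says "Jack always speaks truthfully" - this is TRUE because Jack is a knight.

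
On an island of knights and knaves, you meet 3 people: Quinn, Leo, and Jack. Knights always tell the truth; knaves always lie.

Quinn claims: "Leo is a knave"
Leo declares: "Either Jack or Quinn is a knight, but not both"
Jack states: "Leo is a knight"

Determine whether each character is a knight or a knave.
Quinn is a knave.
Leo is a knight.
Jack is a knight.

Verification:
- Quinn (knave) says "Leo is a knave" - this is FALSE (a lie) because Leo is a knight.
- Leo (knight) says "Either Jack or Quinn is a knight, but not both" - this is TRUE because Jack is a knight and Quinn is a knave.
- Jack (knight) says "Leo is a knight" - this is TRUE because Leo is a knight.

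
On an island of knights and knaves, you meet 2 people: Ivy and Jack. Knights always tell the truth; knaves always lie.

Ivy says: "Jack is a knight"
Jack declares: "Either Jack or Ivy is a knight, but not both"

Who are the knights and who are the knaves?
Ivy is a knave.
Jack is a knave.

Verification:
- Ivy (knave) says "Jack is a knight" - this is FALSE (a lie) because Jack is a knave.
- Jack (knave) says "Either Jack or Ivy is a knight, but not both" - this is FALSE (a lie) because Jack is a knave and Ivy is a knave.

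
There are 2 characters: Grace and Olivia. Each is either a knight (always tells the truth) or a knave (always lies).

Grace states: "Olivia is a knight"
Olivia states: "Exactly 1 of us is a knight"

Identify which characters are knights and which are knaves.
Grace is a knave.
Olivia is a knave.

Verification:
- Grace (knave) says "Olivia is a knight" - this is FALSE (a lie) because Olivia is a knave.
- Olivia (knave) says "Exactly 1 of us is a knight" - this is FALSE (a lie) because there are 0 knights.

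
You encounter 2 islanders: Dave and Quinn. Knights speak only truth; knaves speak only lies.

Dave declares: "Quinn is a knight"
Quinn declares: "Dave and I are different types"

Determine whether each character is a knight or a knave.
Dave is a knave.
Quinn is a knave.

Verification:
- Dave (knave) says "Quinn is a knight" - this is FALSE (a lie) because Quinn is a knave.
- Quinn (knave) says "Dave and I are different types" - this is FALSE (a lie) because Quinn is a knave and Dave is a knave.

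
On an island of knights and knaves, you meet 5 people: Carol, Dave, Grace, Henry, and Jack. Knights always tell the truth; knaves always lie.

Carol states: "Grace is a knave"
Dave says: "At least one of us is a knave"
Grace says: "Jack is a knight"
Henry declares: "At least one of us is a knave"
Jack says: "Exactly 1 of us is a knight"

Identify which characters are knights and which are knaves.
Carol is a knight.
Dave is a knight.
Grace is a knave.
Henry is a knight.
Jack is a knave.

Verification:
- Carol (knight) says "Grace is a knave" - this is TRUE because Grace is a knave.
- Dave (knight) says "At least one of us is a knave" - this is TRUE because Grace and Jack are knaves.
- Grace (knave) says "Jack is a knight" - this is FALSE (a lie) because Jack is a knave.
- Henry (knight) says "At least one of us is a knave" - this is TRUE because Grace and Jack are knaves.
- Jack (knave) says "Exactly 1 of us is a knight" - this is FALSE (a lie) because there are 3 knights.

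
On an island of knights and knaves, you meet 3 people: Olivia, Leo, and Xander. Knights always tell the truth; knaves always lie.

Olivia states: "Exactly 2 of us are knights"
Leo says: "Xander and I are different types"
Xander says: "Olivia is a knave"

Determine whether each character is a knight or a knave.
Olivia is a knight.
Leo is a knight.
Xander is a knave.

Verification:
- Olivia (knight) says "Exactly 2 of us are knights" - this is TRUE because there are 2 knights.
- Leo (knight) says "Xander and I are different types" - this is TRUE because Leo is a knight and Xander is a knave.
- Xander (knave) says "Olivia is a knave" - this is FALSE (a lie) because Olivia is a knight.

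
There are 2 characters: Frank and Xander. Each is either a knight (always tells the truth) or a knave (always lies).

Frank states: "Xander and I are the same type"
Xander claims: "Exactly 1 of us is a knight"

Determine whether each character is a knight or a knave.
Frank is a knave.
Xander is a knight.

Verification:
- Frank (knave) says "Xander and I are the same type" - this is FALSE (a lie) because Frank is a knave and Xander is a knight.
- Xander (knight) says "Exactly 1 of us is a knight" - this is TRUE because there are 1 knights.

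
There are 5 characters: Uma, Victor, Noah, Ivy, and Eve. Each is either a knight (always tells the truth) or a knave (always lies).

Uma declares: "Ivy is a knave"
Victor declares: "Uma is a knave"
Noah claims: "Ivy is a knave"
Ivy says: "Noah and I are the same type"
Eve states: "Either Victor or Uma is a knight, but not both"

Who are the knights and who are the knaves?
Uma is a knight.
Victor is a knave.
Noah is a knight.
Ivy is a knave.
Eve is a knight.

Verification:
- Uma (knight) says "Ivy is a knave" - this is TRUE because Ivy is a knave.
- Victor (knave) says "Uma is a knave" - this is FALSE (a lie) because Uma is a knight.
- Noah (knight) says "Ivy is a knave" - this is TRUE because Ivy is a knave.
- Ivy (knave) says "Noah and I are the same type" - this is FALSE (a lie) because Ivy is a knave and Noah is a knight.
- Eve (knight) says "Either Victor or Uma is a knight, but not both" - this is TRUE because Victor is a knave and Uma is a knight.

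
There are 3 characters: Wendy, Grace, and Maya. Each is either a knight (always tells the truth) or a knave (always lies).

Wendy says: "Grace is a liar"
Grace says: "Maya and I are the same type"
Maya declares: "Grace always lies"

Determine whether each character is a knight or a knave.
Wendy is a knight.
Grace is a knave.
Maya is a knight.

Verification:
- Wendy (knight) says "Grace is a liar" - this is TRUE because Grace is a knave.
- Grace (knave) says "Maya and I are the same type" - this is FALSE (a lie) because Grace is a knave and Maya is a knight.
- Maya (knight) says "Grace always lies" - this is TRUE because Grace is a knave.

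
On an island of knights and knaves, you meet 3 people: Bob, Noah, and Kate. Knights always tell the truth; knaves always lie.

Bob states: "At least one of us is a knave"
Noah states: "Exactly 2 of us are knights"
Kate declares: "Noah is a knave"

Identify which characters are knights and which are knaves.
Bob is a knight.
Noah is a knight.
Kate is a knave.

Verification:
- Bob (knight) says "At least one of us is a knave" - this is TRUE because Kate is a knave.
- Noah (knight) says "Exactly 2 of us are knights" - this is TRUE because there are 2 knights.
- Kate (knave) says "Noah is a knave" - this is FALSE (a lie) because Noah is a knight.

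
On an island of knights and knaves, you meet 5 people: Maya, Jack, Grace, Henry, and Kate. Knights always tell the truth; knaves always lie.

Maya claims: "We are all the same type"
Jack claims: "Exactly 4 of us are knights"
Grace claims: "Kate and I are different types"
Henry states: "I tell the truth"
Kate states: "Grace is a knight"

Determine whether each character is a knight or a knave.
Maya is a knave.
Jack is a knave.
Grace is a knave.
Henry is a knight.
Kate is a knave.

Verification:
- Maya (knave) says "We are all the same type" - this is FALSE (a lie) because Henry is a knight and Maya, Jack, Grace, and Kate are knaves.
- Jack (knave) says "Exactly 4 of us are knights" - this is FALSE (a lie) because there are 1 knights.
- Grace (knave) says "Kate and I are different types" - this is FALSE (a lie) because Grace is a knave and Kate is a knave.
- Henry (knight) says "I tell the truth" - this is TRUE because Henry is a knight.
- Kate (knave) says "Grace is a knight" - this is FALSE (a lie) because Grace is a knave.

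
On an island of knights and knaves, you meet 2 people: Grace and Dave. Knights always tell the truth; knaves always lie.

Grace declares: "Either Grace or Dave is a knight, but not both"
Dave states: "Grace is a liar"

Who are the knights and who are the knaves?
Grace is a knight.
Dave is a knave.

Verification:
- Grace (knight) says "Either Grace or Dave is a knight, but not both" - this is TRUE because Grace is a knight and Dave is a knave.
- Dave (knave) says "Grace is a liar" - this is FALSE (a lie) because Grace is a knight.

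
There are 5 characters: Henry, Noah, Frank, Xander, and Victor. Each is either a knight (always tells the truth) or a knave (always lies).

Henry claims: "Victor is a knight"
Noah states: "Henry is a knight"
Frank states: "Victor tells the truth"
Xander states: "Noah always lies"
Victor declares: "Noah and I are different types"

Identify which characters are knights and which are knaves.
Henry is a knave.
Noah is a knave.
Frank is a knave.
Xander is a knight.
Victor is a knave.

Verification:
- Henry (knave) says "Victor is a knight" - this is FALSE (a lie) because Victor is a knave.
- Noah (knave) says "Henry is a knight" - this is FALSE (a lie) because Henry is a knave.
- Frank (knave) says "Victor tells the truth" - this is FALSE (a lie) because Victor is a knave.
- Xander (knight) says "Noah always lies" - this is TRUE because Noah is a knave.
- Victor (knave) says "Noah and I are different types" - this is FALSE (a lie) because Victor is a knave and Noah is a knave.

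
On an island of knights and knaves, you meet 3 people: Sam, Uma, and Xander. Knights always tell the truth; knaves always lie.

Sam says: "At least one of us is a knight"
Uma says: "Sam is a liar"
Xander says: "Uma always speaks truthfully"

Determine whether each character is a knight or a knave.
Sam is a knight.
Uma is a knave.
Xander is a knave.

Verification:
- Sam (knight) says "At least one of us is a knight" - this is TRUE because Sam is a knight.
- Uma (knave) says "Sam is a liar" - this is FALSE (a lie) because Sam is a knight.
- Xander (knave) says "Uma always speaks truthfully" - this is FALSE (a lie) because Uma is a knave.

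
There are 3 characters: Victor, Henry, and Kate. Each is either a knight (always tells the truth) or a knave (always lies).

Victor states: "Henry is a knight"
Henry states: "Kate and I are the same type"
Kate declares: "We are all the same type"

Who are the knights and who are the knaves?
Victor is a knight.
Henry is a knight.
Kate is a knight.

Verification:
- Victor (knight) says "Henry is a knight" - this is TRUE because Henry is a knight.
- Henry (knight) says "Kate and I are the same type" - this is TRUE because Henry is a knight and Kate is a knight.
- Kate (knight) says "We are all the same type" - this is TRUE because Victor, Henry, and Kate are knights.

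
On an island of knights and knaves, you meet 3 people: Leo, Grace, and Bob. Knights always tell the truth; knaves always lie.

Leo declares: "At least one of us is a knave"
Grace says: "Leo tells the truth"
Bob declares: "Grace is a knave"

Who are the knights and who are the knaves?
Leo is a knight.
Grace is a knight.
Bob is a knave.

Verification:
- Leo (knight) says "At least one of us is a knave" - this is TRUE because Bob is a knave.
- Grace (knight) says "Leo tells the truth" - this is TRUE because Leo is a knight.
- Bob (knave) says "Grace is a knave" - this is FALSE (a lie) because Grace is a knight.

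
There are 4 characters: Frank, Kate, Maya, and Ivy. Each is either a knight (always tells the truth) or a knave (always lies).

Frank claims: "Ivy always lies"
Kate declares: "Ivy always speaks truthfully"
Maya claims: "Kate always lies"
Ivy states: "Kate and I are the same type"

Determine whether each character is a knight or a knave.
Frank is a knave.
Kate is a knight.
Maya is a knave.
Ivy is a knight.

Verification:
- Frank (knave) says "Ivy always lies" - this is FALSE (a lie) because Ivy is a knight.
- Kate (knight) says "Ivy always speaks truthfully" - this is TRUE because Ivy is a knight.
- Maya (knave) says "Kate always lies" - this is FALSE (a lie) because Kate is a knight.
- Ivy (knight) says "Kate and I are the same type" - this is TRUE because Ivy is a knight and Kate is a knight.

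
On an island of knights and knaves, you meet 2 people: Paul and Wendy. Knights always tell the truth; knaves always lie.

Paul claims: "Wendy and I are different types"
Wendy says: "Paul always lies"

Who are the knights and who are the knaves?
Paul is a knight.
Wendy is a knave.

Verification:
- Paul (knight) says "Wendy and I are different types" - this is TRUE because Paul is a knight and Wendy is a knave.
- Wendy (knave) says "Paul always lies" - this is FALSE (a lie) because Paul is a knight.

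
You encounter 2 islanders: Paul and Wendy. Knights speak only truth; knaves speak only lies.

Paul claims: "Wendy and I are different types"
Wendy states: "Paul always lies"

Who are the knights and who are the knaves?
Paul is a knight.
Wendy is a knave.

Verification:
- Paul (knight) says "Wendy and I are different types" - this is TRUE because Paul is a knight and Wendy is a knave.
- Wendy (knave) says "Paul always lies" - this is FALSE (a lie) because Paul is a knight.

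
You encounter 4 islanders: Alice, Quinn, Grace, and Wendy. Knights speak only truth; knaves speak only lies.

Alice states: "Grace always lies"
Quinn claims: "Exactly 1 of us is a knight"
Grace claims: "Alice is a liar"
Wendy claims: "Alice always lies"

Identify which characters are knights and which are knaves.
Alice is a knave.
Quinn is a knave.
Grace is a knight.
Wendy is a knight.

Verification:
- Alice (knave) says "Grace always lies" - this is FALSE (a lie) because Grace is a knight.
- Quinn (knave) says "Exactly 1 of us is a knight" - this is FALSE (a lie) because there are 2 knights.
- Grace (knight) says "Alice is a liar" - this is TRUE because Alice is a knave.
- Wendy (knight) says "Alice always lies" - this is TRUE because Alice is a knave.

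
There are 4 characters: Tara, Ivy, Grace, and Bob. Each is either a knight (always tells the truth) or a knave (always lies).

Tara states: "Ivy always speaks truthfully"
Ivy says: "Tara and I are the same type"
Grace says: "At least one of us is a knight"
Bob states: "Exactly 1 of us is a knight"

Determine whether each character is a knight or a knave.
Tara is a knight.
Ivy is a knight.
Grace is a knight.
Bob is a knave.

Verification:
- Tara (knight) says "Ivy always speaks truthfully" - this is TRUE because Ivy is a knight.
- Ivy (knight) says "Tara and I are the same type" - this is TRUE because Ivy is a knight and Tara is a knight.
- Grace (knight) says "At least one of us is a knight" - this is TRUE because Tara, Ivy, and Grace are knights.
- Bob (knave) says "Exactly 1 of us is a knight" - this is FALSE (a lie) because there are 3 knights.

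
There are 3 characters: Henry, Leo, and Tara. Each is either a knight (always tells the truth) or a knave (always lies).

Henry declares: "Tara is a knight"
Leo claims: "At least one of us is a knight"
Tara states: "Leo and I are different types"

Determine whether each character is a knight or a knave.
Henry is a knave.
Leo is a knave.
Tara is a knave.

Verification:
- Henry (knave) says "Tara is a knight" - this is FALSE (a lie) because Tara is a knave.
- Leo (knave) says "At least one of us is a knight" - this is FALSE (a lie) because no one is a knight.
- Tara (knave) says "Leo and I are different types" - this is FALSE (a lie) because Tara is a knave and Leo is a knave.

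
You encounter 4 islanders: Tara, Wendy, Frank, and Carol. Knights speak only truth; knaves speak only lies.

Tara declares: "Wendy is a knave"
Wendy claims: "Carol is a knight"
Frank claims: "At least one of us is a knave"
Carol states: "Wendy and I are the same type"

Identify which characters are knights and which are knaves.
Tara is a knave.
Wendy is a knight.
Frank is a knight.
Carol is a knight.

Verification:
- Tara (knave) says "Wendy is a knave" - this is FALSE (a lie) because Wendy is a knight.
- Wendy (knight) says "Carol is a knight" - this is TRUE because Carol is a knight.
- Frank (knight) says "At least one of us is a knave" - this is TRUE because Tara is a knave.
- Carol (knight) says "Wendy and I are the same type" - this is TRUE because Carol is a knight and Wendy is a knight.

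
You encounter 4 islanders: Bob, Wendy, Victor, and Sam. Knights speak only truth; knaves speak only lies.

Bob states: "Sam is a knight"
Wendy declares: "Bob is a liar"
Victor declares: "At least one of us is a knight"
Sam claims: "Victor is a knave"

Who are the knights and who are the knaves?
Bob is a knave.
Wendy is a knight.
Victor is a knight.
Sam is a knave.

Verification:
- Bob (knave) says "Sam is a knight" - this is FALSE (a lie) because Sam is a knave.
- Wendy (knight) says "Bob is a liar" - this is TRUE because Bob is a knave.
- Victor (knight) says "At least one of us is a knight" - this is TRUE because Wendy and Victor are knights.
- Sam (knave) says "Victor is a knave" - this is FALSE (a lie) because Victor is a knight.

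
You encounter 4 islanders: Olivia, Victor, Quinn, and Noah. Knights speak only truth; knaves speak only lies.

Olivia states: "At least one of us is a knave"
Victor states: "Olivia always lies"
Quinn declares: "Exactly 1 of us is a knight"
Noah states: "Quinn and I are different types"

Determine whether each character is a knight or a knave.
Olivia is a knight.
Victor is a knave.
Quinn is a knave.
Noah is a knight.

Verification:
- Olivia (knight) says "At least one of us is a knave" - this is TRUE because Victor and Quinn are knaves.
- Victor (knave) says "Olivia always lies" - this is FALSE (a lie) because Olivia is a knight.
- Quinn (knave) says "Exactly 1 of us is a knight" - this is FALSE (a lie) because there are 2 knights.
- Noah (knight) says "Quinn and I are different types" - this is TRUE because Noah is a knight and Quinn is a knave.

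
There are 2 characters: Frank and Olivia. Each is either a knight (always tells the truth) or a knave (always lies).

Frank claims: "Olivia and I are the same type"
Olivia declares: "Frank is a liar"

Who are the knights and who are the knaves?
Frank is a knave.
Olivia is a knight.

Verification:
- Frank (knave) says "Olivia and I are the same type" - this is FALSE (a lie) because Frank is a knave and Olivia is a knight.
- Olivia (knight) says "Frank is a liar" - this is TRUE because Frank is a knave.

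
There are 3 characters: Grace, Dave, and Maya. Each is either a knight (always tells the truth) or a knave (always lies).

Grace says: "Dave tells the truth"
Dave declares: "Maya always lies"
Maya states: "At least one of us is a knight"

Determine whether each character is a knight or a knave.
Grace is a knave.
Dave is a knave.
Maya is a knight.

Verification:
- Grace (knave) says "Dave tells the truth" - this is FALSE (a lie) because Dave is a knave.
- Dave (knave) says "Maya always lies" - this is FALSE (a lie) because Maya is a knight.
- Maya (knight) says "At least one of us is a knight" - this is TRUE because Maya is a knight.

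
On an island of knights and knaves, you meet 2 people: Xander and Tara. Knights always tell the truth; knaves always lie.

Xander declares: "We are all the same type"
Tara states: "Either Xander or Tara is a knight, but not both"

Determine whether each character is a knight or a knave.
Xander is a knave.
Tara is a knight.

Verification:
- Xander (knave) says "We are all the same type" - this is FALSE (a lie) because Tara is a knight and Xander is a knave.
- Tara (knight) says "Either Xander or Tara is a knight, but not both" - this is TRUE because Xander is a knave and Tara is a knight.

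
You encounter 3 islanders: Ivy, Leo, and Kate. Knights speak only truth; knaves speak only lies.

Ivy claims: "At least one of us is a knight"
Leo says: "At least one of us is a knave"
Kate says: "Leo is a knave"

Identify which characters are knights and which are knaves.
Ivy is a knight.
Leo is a knight.
Kate is a knave.

Verification:
- Ivy (knight) says "At least one of us is a knight" - this is TRUE because Ivy and Leo are knights.
- Leo (knight) says "At least one of us is a knave" - this is TRUE because Kate is a knave.
- Kate (knave) says "Leo is a knave" - this is FALSE (a lie) because Leo is a knight.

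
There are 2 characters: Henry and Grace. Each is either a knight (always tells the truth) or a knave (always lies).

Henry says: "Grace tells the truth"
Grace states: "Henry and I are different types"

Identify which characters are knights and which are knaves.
Henry is a knave.
Grace is a knave.

Verification:
- Henry (knave) says "Grace tells the truth" - this is FALSE (a lie) because Grace is a knave.
- Grace (knave) says "Henry and I are different types" - this is FALSE (a lie) because Grace is a knave and Henry is a knave.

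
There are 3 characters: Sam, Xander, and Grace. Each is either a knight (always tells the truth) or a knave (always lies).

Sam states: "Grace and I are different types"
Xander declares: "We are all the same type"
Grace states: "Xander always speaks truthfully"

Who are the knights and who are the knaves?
Sam is a knight.
Xander is a knave.
Grace is a knave.

Verification:
- Sam (knight) says "Grace and I are different types" - this is TRUE because Sam is a knight and Grace is a knave.
- Xander (knave) says "We are all the same type" - this is FALSE (a lie) because Sam is a knight and Xander and Grace are knaves.
- Grace (knave) says "Xander always speaks truthfully" - this is FALSE (a lie) because Xander is a knave.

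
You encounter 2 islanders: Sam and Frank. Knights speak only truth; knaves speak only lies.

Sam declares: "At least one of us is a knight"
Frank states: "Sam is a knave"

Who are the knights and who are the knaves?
Sam is a knight.
Frank is a knave.

Verification:
- Sam (knight) says "At least one of us is a knight" - this is TRUE because Sam is a knight.
- Frank (knave) says "Sam is a knave" - this is FALSE (a lie) because Sam is a knight.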